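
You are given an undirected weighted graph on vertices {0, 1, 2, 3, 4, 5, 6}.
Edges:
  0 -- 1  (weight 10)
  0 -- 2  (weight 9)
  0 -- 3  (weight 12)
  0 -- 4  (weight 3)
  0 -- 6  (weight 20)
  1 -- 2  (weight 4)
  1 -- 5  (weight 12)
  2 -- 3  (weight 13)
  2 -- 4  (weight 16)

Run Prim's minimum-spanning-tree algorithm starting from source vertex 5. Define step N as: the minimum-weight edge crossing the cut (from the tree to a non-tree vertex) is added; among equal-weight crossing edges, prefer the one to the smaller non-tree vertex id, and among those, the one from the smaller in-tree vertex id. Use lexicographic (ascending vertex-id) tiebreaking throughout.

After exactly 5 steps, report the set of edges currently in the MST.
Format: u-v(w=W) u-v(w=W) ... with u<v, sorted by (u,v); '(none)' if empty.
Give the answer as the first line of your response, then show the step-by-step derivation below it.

0-2(w=9) 0-3(w=12) 0-4(w=3) 1-2(w=4) 1-5(w=12)

step 1: add edge 1-5 (w=12); MST = {1-5(w=12)}
step 2: add edge 1-2 (w=4); MST = {1-2(w=4) 1-5(w=12)}
step 3: add edge 0-2 (w=9); MST = {0-2(w=9) 1-2(w=4) 1-5(w=12)}
step 4: add edge 0-4 (w=3); MST = {0-2(w=9) 0-4(w=3) 1-2(w=4) 1-5(w=12)}
step 5: add edge 0-3 (w=12); MST = {0-2(w=9) 0-3(w=12) 0-4(w=3) 1-2(w=4) 1-5(w=12)}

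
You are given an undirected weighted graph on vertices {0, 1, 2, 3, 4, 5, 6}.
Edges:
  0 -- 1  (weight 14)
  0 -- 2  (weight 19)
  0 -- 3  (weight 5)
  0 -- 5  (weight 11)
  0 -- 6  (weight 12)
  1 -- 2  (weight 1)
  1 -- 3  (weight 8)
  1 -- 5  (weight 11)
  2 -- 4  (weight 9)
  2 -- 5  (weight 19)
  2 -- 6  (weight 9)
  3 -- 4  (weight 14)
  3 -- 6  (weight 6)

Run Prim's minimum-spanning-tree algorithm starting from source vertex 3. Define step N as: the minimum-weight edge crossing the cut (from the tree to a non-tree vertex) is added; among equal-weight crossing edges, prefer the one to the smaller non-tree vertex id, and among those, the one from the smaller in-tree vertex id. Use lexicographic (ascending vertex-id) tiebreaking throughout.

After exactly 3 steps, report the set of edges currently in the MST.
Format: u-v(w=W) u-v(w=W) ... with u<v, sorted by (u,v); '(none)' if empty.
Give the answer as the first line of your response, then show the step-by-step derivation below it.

0-3(w=5) 1-3(w=8) 3-6(w=6)

step 1: add edge 0-3 (w=5); MST = {0-3(w=5)}
step 2: add edge 3-6 (w=6); MST = {0-3(w=5) 3-6(w=6)}
step 3: add edge 1-3 (w=8); MST = {0-3(w=5) 1-3(w=8) 3-6(w=6)}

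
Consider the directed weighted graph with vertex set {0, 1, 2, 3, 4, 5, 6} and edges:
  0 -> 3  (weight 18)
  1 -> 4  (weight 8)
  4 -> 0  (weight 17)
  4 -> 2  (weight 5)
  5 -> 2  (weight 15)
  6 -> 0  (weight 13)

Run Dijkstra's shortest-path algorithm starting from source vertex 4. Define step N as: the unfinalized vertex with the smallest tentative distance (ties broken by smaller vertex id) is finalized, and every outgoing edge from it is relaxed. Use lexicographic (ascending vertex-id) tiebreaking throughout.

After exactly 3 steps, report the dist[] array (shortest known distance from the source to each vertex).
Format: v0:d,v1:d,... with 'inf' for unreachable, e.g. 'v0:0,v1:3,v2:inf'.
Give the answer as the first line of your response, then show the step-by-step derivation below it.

v0:17,v1:inf,v2:5,v3:35,v4:0,v5:inf,v6:inf

step 1: dist = v0:17,v1:inf,v2:5,v3:inf,v4:0,v5:inf,v6:inf
step 2: dist = v0:17,v1:inf,v2:5,v3:inf,v4:0,v5:inf,v6:inf
step 3: dist = v0:17,v1:inf,v2:5,v3:35,v4:0,v5:inf,v6:inf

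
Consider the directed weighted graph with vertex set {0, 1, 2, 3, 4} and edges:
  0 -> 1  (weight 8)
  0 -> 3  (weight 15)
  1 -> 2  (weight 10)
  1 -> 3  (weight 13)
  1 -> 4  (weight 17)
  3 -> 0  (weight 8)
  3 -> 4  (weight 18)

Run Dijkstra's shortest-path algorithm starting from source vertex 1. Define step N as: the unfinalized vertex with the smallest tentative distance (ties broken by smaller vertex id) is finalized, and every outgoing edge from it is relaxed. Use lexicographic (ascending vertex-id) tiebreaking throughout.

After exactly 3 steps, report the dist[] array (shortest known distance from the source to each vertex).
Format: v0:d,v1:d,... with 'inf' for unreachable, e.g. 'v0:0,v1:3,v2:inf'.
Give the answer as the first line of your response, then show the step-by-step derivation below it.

v0:21,v1:0,v2:10,v3:13,v4:17

step 1: dist = v0:inf,v1:0,v2:10,v3:13,v4:17
step 2: dist = v0:inf,v1:0,v2:10,v3:13,v4:17
step 3: dist = v0:21,v1:0,v2:10,v3:13,v4:17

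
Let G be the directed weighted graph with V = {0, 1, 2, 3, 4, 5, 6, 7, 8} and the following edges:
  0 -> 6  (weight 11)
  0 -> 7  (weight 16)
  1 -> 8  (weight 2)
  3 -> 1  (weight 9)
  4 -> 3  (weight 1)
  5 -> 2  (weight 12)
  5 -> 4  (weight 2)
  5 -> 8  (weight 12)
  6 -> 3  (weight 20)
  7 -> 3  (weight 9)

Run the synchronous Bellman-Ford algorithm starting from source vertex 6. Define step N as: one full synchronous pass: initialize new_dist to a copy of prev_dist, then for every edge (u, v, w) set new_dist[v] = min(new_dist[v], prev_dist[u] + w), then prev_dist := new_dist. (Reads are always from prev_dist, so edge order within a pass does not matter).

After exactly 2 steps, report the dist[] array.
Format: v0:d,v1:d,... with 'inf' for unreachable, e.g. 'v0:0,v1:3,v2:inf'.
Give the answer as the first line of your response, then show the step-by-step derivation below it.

v0:inf,v1:29,v2:inf,v3:20,v4:inf,v5:inf,v6:0,v7:inf,v8:inf

step 1: dist = v0:inf,v1:inf,v2:inf,v3:20,v4:inf,v5:inf,v6:0,v7:inf,v8:inf
step 2: dist = v0:inf,v1:29,v2:inf,v3:20,v4:inf,v5:inf,v6:0,v7:inf,v8:inf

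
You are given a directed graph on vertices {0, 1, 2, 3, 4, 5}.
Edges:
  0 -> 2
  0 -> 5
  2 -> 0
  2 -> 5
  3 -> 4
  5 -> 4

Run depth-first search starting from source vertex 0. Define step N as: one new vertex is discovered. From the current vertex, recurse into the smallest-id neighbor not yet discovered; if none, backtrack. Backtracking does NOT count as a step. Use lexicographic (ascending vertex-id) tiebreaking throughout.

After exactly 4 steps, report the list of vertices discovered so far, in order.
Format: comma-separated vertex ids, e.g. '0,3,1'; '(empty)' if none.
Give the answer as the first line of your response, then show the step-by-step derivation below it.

0,2,5,4

step 1: discover 0; path=0; order=0
step 2: discover 2; path=0>2; order=0,2
step 3: discover 5; path=0>2>5; order=0,2,5
step 4: discover 4; path=0>2>5>4; order=0,2,5,4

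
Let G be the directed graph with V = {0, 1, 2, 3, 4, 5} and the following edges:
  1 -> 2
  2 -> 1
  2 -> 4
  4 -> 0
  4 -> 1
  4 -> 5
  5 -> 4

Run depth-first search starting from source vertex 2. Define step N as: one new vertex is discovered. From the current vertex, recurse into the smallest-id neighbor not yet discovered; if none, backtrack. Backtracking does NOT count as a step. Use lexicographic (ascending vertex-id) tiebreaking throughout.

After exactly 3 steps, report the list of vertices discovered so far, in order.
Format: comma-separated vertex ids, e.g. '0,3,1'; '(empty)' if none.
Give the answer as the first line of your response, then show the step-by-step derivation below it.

2,1,4

step 1: discover 2; path=2; order=2
step 2: discover 1; path=2>1; order=2,1
step 3: discover 4; path=2>4; order=2,1,4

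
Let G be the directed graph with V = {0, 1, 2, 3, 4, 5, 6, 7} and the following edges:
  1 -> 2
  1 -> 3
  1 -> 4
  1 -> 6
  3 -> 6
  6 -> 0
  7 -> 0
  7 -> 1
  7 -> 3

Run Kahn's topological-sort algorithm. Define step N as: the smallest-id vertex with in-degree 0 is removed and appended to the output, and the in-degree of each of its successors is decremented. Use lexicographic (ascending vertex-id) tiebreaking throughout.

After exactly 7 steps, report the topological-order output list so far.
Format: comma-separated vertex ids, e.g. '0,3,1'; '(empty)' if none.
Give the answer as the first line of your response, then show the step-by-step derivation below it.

5,7,1,2,3,4,6

step 1: output 5; order=[5]; indeg=(2,1,1,2,1,0,2,0)
step 2: output 7; order=[5,7]; indeg=(1,0,1,1,1,0,2,0)
step 3: output 1; order=[5,7,1]; indeg=(1,0,0,0,0,0,1,0)
step 4: output 2; order=[5,7,1,2]; indeg=(1,0,0,0,0,0,1,0)
step 5: output 3; order=[5,7,1,2,3]; indeg=(1,0,0,0,0,0,0,0)
step 6: output 4; order=[5,7,1,2,3,4]; indeg=(1,0,0,0,0,0,0,0)
step 7: output 6; order=[5,7,1,2,3,4,6]; indeg=(0,0,0,0,0,0,0,0)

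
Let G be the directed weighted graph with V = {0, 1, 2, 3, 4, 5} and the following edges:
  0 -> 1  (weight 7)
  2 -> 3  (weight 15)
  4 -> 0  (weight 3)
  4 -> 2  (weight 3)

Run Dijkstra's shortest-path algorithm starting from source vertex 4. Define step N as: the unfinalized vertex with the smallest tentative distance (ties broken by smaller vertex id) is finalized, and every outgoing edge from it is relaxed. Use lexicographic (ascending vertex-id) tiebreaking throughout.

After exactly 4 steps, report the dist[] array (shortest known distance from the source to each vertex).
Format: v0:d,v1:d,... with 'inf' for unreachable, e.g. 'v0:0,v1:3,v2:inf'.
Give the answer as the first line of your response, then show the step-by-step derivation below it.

v0:3,v1:10,v2:3,v3:18,v4:0,v5:inf

step 1: dist = v0:3,v1:inf,v2:3,v3:inf,v4:0,v5:inf
step 2: dist = v0:3,v1:10,v2:3,v3:inf,v4:0,v5:inf
step 3: dist = v0:3,v1:10,v2:3,v3:18,v4:0,v5:inf
step 4: dist = v0:3,v1:10,v2:3,v3:18,v4:0,v5:inf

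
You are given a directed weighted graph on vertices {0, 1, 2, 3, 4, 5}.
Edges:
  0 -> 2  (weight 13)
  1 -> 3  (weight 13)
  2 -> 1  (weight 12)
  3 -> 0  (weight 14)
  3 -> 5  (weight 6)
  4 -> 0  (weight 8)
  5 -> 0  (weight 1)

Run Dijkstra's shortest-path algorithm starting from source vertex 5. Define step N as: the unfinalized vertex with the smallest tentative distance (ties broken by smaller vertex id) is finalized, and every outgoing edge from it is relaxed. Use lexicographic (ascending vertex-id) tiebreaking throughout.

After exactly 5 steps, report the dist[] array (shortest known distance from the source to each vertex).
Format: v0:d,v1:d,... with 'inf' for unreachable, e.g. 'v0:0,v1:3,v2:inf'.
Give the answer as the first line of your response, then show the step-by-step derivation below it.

v0:1,v1:26,v2:14,v3:39,v4:inf,v5:0

step 1: dist = v0:1,v1:inf,v2:inf,v3:inf,v4:inf,v5:0
step 2: dist = v0:1,v1:inf,v2:14,v3:inf,v4:inf,v5:0
step 3: dist = v0:1,v1:26,v2:14,v3:inf,v4:inf,v5:0
step 4: dist = v0:1,v1:26,v2:14,v3:39,v4:inf,v5:0
step 5: dist = v0:1,v1:26,v2:14,v3:39,v4:inf,v5:0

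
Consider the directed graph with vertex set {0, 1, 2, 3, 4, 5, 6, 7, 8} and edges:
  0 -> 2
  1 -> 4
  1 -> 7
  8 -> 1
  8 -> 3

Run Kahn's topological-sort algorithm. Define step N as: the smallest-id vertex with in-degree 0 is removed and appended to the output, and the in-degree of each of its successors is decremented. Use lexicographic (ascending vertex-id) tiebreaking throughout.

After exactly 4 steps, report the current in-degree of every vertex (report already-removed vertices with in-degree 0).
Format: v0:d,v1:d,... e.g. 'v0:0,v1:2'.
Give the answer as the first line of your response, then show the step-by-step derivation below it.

v0:0,v1:1,v2:0,v3:1,v4:1,v5:0,v6:0,v7:1,v8:0

step 1: output 0; order=[0]; indeg=(0,1,0,1,1,0,0,1,0)
step 2: output 2; order=[0,2]; indeg=(0,1,0,1,1,0,0,1,0)
step 3: output 5; order=[0,2,5]; indeg=(0,1,0,1,1,0,0,1,0)
step 4: output 6; order=[0,2,5,6]; indeg=(0,1,0,1,1,0,0,1,0)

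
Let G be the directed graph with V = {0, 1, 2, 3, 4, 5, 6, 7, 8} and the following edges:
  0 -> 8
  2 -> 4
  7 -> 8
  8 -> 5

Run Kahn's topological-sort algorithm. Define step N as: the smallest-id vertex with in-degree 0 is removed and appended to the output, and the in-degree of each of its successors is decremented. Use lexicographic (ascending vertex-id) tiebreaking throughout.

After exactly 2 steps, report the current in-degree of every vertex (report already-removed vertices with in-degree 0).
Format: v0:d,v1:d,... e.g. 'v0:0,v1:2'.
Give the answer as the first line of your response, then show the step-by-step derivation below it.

v0:0,v1:0,v2:0,v3:0,v4:1,v5:1,v6:0,v7:0,v8:1

step 1: output 0; order=[0]; indeg=(0,0,0,0,1,1,0,0,1)
step 2: output 1; order=[0,1]; indeg=(0,0,0,0,1,1,0,0,1)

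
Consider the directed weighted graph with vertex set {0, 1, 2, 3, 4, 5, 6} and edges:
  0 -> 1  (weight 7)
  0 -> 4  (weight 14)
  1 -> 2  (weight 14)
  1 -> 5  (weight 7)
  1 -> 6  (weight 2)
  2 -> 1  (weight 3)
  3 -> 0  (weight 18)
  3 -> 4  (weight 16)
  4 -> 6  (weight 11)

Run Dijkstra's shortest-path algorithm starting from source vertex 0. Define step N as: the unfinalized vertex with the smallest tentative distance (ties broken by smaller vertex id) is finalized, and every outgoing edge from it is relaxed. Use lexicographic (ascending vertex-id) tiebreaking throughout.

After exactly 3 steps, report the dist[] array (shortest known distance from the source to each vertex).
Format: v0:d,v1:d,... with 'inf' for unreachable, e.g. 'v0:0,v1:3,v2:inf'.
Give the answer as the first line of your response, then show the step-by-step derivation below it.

v0:0,v1:7,v2:21,v3:inf,v4:14,v5:14,v6:9

step 1: dist = v0:0,v1:7,v2:inf,v3:inf,v4:14,v5:inf,v6:inf
step 2: dist = v0:0,v1:7,v2:21,v3:inf,v4:14,v5:14,v6:9
step 3: dist = v0:0,v1:7,v2:21,v3:inf,v4:14,v5:14,v6:9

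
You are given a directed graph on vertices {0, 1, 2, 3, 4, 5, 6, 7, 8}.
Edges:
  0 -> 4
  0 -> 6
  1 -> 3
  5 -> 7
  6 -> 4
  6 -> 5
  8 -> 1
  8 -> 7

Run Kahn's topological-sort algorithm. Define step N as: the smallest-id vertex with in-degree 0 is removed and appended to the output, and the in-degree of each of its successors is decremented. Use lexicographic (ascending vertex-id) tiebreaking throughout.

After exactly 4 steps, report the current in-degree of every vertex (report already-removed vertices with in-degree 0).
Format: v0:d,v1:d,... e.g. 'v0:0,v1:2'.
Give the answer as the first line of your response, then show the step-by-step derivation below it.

v0:0,v1:1,v2:0,v3:1,v4:0,v5:0,v6:0,v7:2,v8:0

step 1: output 0; order=[0]; indeg=(0,1,0,1,1,1,0,2,0)
step 2: output 2; order=[0,2]; indeg=(0,1,0,1,1,1,0,2,0)
step 3: output 6; order=[0,2,6]; indeg=(0,1,0,1,0,0,0,2,0)
step 4: output 4; order=[0,2,6,4]; indeg=(0,1,0,1,0,0,0,2,0)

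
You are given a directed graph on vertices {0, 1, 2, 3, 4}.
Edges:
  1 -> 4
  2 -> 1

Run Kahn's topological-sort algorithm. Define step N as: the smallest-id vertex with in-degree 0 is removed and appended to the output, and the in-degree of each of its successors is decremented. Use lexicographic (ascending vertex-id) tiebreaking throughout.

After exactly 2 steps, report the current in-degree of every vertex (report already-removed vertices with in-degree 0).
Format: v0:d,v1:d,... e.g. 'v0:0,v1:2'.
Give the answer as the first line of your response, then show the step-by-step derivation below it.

v0:0,v1:0,v2:0,v3:0,v4:1

step 1: output 0; order=[0]; indeg=(0,1,0,0,1)
step 2: output 2; order=[0,2]; indeg=(0,0,0,0,1)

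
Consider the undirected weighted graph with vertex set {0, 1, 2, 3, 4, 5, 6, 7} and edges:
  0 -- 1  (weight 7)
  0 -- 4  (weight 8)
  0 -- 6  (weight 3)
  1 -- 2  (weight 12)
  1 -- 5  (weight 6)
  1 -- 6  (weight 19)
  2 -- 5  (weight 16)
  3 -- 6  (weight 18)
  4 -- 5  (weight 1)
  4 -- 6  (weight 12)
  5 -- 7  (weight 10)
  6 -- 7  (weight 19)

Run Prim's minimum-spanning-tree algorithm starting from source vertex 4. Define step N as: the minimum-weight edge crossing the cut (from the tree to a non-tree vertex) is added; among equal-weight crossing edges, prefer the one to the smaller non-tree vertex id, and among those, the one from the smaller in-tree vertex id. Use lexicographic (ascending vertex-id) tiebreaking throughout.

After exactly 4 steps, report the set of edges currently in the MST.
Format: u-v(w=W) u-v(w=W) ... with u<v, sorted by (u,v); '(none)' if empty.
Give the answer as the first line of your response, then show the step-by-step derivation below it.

0-1(w=7) 0-6(w=3) 1-5(w=6) 4-5(w=1)

step 1: add edge 4-5 (w=1); MST = {4-5(w=1)}
step 2: add edge 1-5 (w=6); MST = {1-5(w=6) 4-5(w=1)}
step 3: add edge 0-1 (w=7); MST = {0-1(w=7) 1-5(w=6) 4-5(w=1)}
step 4: add edge 0-6 (w=3); MST = {0-1(w=7) 0-6(w=3) 1-5(w=6) 4-5(w=1)}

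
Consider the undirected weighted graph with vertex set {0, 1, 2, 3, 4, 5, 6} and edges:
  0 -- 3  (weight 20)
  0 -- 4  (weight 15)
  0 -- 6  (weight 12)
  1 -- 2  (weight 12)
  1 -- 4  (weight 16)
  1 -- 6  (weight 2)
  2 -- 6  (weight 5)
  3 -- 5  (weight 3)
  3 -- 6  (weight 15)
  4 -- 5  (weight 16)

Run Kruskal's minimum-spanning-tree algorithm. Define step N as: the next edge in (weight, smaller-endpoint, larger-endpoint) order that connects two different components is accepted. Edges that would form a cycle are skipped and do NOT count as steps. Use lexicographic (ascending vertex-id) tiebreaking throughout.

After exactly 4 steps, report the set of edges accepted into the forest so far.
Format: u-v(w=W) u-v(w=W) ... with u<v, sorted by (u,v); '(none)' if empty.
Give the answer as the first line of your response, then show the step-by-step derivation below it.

0-6(w=12) 1-6(w=2) 2-6(w=5) 3-5(w=3)

step 1: add edge 1-6 (w=2); MST = {1-6(w=2)}
step 2: add edge 3-5 (w=3); MST = {1-6(w=2) 3-5(w=3)}
step 3: add edge 2-6 (w=5); MST = {1-6(w=2) 2-6(w=5) 3-5(w=3)}
step 4: add edge 0-6 (w=12); MST = {0-6(w=12) 1-6(w=2) 2-6(w=5) 3-5(w=3)}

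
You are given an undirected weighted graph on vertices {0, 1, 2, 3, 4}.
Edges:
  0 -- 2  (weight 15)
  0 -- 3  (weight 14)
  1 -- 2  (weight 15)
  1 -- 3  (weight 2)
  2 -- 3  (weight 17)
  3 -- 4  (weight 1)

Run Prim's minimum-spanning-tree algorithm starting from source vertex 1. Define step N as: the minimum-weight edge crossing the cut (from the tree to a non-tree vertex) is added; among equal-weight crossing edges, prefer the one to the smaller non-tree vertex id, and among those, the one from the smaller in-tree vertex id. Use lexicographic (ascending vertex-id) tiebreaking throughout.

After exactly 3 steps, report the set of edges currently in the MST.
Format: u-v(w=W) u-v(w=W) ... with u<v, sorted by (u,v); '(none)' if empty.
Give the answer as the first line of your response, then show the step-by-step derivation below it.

0-3(w=14) 1-3(w=2) 3-4(w=1)

step 1: add edge 1-3 (w=2); MST = {1-3(w=2)}
step 2: add edge 3-4 (w=1); MST = {1-3(w=2) 3-4(w=1)}
step 3: add edge 0-3 (w=14); MST = {0-3(w=14) 1-3(w=2) 3-4(w=1)}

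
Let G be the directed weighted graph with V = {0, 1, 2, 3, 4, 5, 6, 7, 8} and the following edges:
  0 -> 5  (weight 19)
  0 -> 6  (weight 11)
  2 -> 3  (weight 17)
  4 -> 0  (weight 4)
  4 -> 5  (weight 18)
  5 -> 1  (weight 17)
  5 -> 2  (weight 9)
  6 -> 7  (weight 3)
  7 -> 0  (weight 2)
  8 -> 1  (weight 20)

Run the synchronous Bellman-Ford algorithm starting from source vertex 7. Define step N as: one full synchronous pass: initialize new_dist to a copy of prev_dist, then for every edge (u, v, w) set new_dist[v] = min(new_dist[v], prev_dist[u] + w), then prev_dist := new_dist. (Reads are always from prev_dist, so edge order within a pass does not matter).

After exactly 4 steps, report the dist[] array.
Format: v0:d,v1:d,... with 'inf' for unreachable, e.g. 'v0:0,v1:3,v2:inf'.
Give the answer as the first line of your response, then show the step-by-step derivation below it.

v0:2,v1:38,v2:30,v3:47,v4:inf,v5:21,v6:13,v7:0,v8:inf

step 1: dist = v0:2,v1:inf,v2:inf,v3:inf,v4:inf,v5:inf,v6:inf,v7:0,v8:inf
step 2: dist = v0:2,v1:inf,v2:inf,v3:inf,v4:inf,v5:21,v6:13,v7:0,v8:inf
step 3: dist = v0:2,v1:38,v2:30,v3:inf,v4:inf,v5:21,v6:13,v7:0,v8:inf
step 4: dist = v0:2,v1:38,v2:30,v3:47,v4:inf,v5:21,v6:13,v7:0,v8:inf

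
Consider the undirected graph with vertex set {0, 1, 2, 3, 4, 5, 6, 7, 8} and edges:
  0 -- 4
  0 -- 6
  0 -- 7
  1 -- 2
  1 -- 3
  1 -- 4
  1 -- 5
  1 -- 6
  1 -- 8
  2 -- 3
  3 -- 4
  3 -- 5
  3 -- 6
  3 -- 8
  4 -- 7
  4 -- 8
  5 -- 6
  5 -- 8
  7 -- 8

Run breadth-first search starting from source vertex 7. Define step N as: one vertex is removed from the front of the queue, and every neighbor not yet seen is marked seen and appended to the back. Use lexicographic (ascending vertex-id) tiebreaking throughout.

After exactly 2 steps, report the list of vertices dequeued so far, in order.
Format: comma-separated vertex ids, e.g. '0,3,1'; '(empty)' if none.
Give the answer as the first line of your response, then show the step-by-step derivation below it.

7,0

step 1: dequeue 7; queue=[0,4,8]; order=7
step 2: dequeue 0; queue=[4,8,6]; order=7,0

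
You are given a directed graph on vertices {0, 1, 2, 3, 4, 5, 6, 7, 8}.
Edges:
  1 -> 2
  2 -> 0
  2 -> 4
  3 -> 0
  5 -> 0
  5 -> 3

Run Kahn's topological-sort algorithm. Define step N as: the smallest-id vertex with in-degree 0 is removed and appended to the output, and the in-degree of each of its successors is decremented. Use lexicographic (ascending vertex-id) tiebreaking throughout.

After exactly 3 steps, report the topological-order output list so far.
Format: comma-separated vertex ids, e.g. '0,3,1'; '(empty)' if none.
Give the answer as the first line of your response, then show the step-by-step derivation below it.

1,2,4

step 1: output 1; order=[1]; indeg=(3,0,0,1,1,0,0,0,0)
step 2: output 2; order=[1,2]; indeg=(2,0,0,1,0,0,0,0,0)
step 3: output 4; order=[1,2,4]; indeg=(2,0,0,1,0,0,0,0,0)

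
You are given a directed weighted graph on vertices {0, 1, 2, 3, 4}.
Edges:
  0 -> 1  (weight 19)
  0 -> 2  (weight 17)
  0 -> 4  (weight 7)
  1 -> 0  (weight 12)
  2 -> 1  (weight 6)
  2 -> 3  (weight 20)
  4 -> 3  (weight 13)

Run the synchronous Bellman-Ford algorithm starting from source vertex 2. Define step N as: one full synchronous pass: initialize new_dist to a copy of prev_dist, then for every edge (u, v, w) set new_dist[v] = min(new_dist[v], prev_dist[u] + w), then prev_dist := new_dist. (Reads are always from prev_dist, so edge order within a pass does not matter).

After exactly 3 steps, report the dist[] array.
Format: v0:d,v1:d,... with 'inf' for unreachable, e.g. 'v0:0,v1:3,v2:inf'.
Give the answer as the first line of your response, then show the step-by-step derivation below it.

v0:18,v1:6,v2:0,v3:20,v4:25

step 1: dist = v0:inf,v1:6,v2:0,v3:20,v4:inf
step 2: dist = v0:18,v1:6,v2:0,v3:20,v4:inf
step 3: dist = v0:18,v1:6,v2:0,v3:20,v4:25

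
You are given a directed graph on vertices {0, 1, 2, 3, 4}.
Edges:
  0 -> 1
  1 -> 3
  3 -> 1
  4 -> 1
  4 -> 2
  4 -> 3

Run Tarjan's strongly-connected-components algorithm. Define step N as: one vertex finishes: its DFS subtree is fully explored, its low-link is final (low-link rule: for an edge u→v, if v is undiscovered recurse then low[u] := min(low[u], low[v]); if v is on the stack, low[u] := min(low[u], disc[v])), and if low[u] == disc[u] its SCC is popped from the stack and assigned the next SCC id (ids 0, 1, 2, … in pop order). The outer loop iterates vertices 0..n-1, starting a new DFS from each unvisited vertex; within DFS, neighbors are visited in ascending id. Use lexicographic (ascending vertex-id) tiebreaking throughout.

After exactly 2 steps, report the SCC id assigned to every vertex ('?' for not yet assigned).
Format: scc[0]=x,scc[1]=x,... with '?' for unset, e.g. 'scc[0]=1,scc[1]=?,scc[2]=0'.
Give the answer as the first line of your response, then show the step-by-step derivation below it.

scc[0]=?,scc[1]=0,scc[2]=?,scc[3]=0,scc[4]=?

step 1: low=(low[0]=0,low[1]=1,low[2]=?,low[3]=1,low[4]=?); scc=(scc[0]=?,scc[1]=?,scc[2]=?,scc[3]=?,scc[4]=?)
step 2: low=(low[0]=0,low[1]=1,low[2]=?,low[3]=1,low[4]=?); scc=(scc[0]=?,scc[1]=0,scc[2]=?,scc[3]=0,scc[4]=?)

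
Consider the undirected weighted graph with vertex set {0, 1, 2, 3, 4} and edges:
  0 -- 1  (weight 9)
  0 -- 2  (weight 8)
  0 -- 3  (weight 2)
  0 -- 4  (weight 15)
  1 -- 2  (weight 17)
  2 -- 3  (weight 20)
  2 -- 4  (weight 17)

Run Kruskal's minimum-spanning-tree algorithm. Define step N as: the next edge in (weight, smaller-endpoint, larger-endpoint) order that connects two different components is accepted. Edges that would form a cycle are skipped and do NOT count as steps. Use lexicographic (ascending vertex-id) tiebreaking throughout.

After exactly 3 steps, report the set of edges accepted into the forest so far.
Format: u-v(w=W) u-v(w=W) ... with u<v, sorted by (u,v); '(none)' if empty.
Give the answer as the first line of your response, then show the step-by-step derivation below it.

0-1(w=9) 0-2(w=8) 0-3(w=2)

step 1: add edge 0-3 (w=2); MST = {0-3(w=2)}
step 2: add edge 0-2 (w=8); MST = {0-2(w=8) 0-3(w=2)}
step 3: add edge 0-1 (w=9); MST = {0-1(w=9) 0-2(w=8) 0-3(w=2)}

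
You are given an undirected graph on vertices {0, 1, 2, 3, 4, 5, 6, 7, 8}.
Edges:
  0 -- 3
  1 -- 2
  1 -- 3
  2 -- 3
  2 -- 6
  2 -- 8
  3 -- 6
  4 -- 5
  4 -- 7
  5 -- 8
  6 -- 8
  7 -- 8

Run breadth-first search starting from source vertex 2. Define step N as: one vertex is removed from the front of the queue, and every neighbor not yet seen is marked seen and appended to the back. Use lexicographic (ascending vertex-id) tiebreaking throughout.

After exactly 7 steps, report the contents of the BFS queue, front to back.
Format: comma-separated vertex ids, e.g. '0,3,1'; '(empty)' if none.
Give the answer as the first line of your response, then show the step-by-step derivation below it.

7,4

step 1: dequeue 2; queue=[1,3,6,8]; order=2
step 2: dequeue 1; queue=[3,6,8]; order=2,1
step 3: dequeue 3; queue=[6,8,0]; order=2,1,3
step 4: dequeue 6; queue=[8,0]; order=2,1,3,6
step 5: dequeue 8; queue=[0,5,7]; order=2,1,3,6,8
step 6: dequeue 0; queue=[5,7]; order=2,1,3,6,8,0
step 7: dequeue 5; queue=[7,4]; order=2,1,3,6,8,0,5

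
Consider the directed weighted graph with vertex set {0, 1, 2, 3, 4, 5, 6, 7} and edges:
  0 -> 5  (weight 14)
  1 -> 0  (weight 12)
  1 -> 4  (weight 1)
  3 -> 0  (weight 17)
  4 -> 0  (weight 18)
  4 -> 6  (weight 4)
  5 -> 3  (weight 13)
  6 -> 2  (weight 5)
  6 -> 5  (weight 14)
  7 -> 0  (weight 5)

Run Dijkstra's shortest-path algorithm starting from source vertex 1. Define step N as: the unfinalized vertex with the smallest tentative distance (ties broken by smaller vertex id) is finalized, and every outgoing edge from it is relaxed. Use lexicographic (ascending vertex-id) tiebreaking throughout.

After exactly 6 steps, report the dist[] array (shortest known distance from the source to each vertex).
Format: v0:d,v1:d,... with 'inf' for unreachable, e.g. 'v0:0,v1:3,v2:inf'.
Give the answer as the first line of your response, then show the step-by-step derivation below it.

v0:12,v1:0,v2:10,v3:32,v4:1,v5:19,v6:5,v7:inf

step 1: dist = v0:12,v1:0,v2:inf,v3:inf,v4:1,v5:inf,v6:inf,v7:inf
step 2: dist = v0:12,v1:0,v2:inf,v3:inf,v4:1,v5:inf,v6:5,v7:inf
step 3: dist = v0:12,v1:0,v2:10,v3:inf,v4:1,v5:19,v6:5,v7:inf
step 4: dist = v0:12,v1:0,v2:10,v3:inf,v4:1,v5:19,v6:5,v7:inf
step 5: dist = v0:12,v1:0,v2:10,v3:inf,v4:1,v5:19,v6:5,v7:inf
step 6: dist = v0:12,v1:0,v2:10,v3:32,v4:1,v5:19,v6:5,v7:inf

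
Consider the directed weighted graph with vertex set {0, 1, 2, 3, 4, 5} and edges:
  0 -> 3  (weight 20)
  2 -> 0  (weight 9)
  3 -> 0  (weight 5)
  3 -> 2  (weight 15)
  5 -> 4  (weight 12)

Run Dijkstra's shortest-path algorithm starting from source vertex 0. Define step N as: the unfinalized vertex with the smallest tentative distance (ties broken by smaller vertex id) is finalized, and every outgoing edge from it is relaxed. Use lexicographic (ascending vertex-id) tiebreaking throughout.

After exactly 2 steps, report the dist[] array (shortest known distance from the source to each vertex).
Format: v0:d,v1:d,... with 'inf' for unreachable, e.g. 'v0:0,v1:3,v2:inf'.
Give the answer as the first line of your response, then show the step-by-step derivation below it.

v0:0,v1:inf,v2:35,v3:20,v4:inf,v5:inf

step 1: dist = v0:0,v1:inf,v2:inf,v3:20,v4:inf,v5:inf
step 2: dist = v0:0,v1:inf,v2:35,v3:20,v4:inf,v5:inf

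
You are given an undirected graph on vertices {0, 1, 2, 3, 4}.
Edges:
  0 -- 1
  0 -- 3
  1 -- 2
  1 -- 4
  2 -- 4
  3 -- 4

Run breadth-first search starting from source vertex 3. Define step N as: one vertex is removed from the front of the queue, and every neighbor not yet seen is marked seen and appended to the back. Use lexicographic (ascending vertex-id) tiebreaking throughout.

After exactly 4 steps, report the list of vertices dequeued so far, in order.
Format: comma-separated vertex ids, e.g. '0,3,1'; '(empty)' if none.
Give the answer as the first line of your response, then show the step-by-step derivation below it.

3,0,4,1

step 1: dequeue 3; queue=[0,4]; order=3
step 2: dequeue 0; queue=[4,1]; order=3,0
step 3: dequeue 4; queue=[1,2]; order=3,0,4
step 4: dequeue 1; queue=[2]; order=3,0,4,1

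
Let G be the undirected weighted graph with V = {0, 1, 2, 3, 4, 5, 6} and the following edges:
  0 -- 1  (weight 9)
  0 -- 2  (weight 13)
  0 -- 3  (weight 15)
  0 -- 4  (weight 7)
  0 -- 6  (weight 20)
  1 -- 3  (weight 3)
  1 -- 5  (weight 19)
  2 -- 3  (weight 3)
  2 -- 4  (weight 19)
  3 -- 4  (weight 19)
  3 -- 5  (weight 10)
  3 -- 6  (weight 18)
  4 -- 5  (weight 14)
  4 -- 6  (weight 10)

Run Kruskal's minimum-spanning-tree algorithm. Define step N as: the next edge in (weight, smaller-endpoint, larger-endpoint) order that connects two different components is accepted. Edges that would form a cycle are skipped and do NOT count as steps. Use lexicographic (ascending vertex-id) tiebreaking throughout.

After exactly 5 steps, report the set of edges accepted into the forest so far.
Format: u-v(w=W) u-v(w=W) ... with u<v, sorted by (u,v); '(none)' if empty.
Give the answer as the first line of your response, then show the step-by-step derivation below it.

0-1(w=9) 0-4(w=7) 1-3(w=3) 2-3(w=3) 3-5(w=10)

step 1: add edge 1-3 (w=3); MST = {1-3(w=3)}
step 2: add edge 2-3 (w=3); MST = {1-3(w=3) 2-3(w=3)}
step 3: add edge 0-4 (w=7); MST = {0-4(w=7) 1-3(w=3) 2-3(w=3)}
step 4: add edge 0-1 (w=9); MST = {0-1(w=9) 0-4(w=7) 1-3(w=3) 2-3(w=3)}
step 5: add edge 3-5 (w=10); MST = {0-1(w=9) 0-4(w=7) 1-3(w=3) 2-3(w=3) 3-5(w=10)}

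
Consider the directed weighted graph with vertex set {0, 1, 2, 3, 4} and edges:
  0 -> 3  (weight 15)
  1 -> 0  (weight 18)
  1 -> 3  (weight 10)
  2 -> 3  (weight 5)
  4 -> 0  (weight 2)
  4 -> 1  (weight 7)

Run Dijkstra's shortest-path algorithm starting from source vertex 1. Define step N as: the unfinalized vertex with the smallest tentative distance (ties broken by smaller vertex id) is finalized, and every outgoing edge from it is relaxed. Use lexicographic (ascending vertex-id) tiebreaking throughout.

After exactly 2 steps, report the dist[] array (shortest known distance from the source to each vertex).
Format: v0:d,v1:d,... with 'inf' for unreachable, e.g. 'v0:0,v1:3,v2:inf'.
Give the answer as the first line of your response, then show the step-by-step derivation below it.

v0:18,v1:0,v2:inf,v3:10,v4:inf

step 1: dist = v0:18,v1:0,v2:inf,v3:10,v4:inf
step 2: dist = v0:18,v1:0,v2:inf,v3:10,v4:inf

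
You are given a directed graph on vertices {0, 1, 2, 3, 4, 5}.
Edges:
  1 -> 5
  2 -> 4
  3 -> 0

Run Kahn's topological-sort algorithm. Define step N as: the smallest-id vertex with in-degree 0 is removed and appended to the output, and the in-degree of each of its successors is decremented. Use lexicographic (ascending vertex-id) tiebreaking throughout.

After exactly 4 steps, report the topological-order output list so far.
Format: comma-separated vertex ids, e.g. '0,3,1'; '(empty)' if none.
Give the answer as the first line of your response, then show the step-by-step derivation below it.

1,2,3,0

step 1: output 1; order=[1]; indeg=(1,0,0,0,1,0)
step 2: output 2; order=[1,2]; indeg=(1,0,0,0,0,0)
step 3: output 3; order=[1,2,3]; indeg=(0,0,0,0,0,0)
step 4: output 0; order=[1,2,3,0]; indeg=(0,0,0,0,0,0)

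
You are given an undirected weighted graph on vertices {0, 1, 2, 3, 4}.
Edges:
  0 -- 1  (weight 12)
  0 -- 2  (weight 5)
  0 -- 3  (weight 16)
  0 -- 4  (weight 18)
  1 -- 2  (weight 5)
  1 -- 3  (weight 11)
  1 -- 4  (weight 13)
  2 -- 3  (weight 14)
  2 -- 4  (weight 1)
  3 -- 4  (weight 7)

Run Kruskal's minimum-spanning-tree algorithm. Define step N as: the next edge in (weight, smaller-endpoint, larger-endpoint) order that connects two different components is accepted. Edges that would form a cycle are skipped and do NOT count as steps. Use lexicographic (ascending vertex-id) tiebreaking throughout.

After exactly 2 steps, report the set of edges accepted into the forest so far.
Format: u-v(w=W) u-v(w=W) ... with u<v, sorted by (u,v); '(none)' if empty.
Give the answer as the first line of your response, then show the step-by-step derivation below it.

0-2(w=5) 2-4(w=1)

step 1: add edge 2-4 (w=1); MST = {2-4(w=1)}
step 2: add edge 0-2 (w=5); MST = {0-2(w=5) 2-4(w=1)}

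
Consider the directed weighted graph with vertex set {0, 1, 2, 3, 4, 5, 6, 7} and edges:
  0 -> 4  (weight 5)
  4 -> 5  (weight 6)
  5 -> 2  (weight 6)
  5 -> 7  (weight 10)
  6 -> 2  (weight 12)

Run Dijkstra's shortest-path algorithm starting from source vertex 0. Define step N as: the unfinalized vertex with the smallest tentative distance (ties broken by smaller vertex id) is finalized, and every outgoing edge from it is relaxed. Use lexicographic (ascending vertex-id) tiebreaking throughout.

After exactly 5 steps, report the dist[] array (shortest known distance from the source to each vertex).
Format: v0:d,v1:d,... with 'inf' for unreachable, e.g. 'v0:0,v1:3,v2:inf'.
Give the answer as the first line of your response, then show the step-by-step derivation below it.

v0:0,v1:inf,v2:17,v3:inf,v4:5,v5:11,v6:inf,v7:21

step 1: dist = v0:0,v1:inf,v2:inf,v3:inf,v4:5,v5:inf,v6:inf,v7:inf
step 2: dist = v0:0,v1:inf,v2:inf,v3:inf,v4:5,v5:11,v6:inf,v7:inf
step 3: dist = v0:0,v1:inf,v2:17,v3:inf,v4:5,v5:11,v6:inf,v7:21
step 4: dist = v0:0,v1:inf,v2:17,v3:inf,v4:5,v5:11,v6:inf,v7:21
step 5: dist = v0:0,v1:inf,v2:17,v3:inf,v4:5,v5:11,v6:inf,v7:21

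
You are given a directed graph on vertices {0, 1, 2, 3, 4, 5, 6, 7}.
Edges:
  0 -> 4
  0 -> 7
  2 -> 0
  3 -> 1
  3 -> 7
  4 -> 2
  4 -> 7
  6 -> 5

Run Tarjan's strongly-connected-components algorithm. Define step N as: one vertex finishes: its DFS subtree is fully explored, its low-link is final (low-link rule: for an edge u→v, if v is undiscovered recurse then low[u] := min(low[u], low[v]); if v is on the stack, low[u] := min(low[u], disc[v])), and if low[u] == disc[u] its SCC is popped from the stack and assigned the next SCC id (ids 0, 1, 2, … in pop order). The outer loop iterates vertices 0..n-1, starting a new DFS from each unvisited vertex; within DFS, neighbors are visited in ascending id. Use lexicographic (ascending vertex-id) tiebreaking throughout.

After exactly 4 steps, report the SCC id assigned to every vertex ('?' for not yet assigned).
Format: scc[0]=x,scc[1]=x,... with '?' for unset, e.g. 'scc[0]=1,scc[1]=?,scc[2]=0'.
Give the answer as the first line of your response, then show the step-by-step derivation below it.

scc[0]=1,scc[1]=?,scc[2]=1,scc[3]=?,scc[4]=1,scc[5]=?,scc[6]=?,scc[7]=0

step 1: low=(low[0]=0,low[1]=?,low[2]=0,low[3]=?,low[4]=1,low[5]=?,low[6]=?,low[7]=?); scc=(scc[0]=?,scc[1]=?,scc[2]=?,scc[3]=?,scc[4]=?,scc[5]=?,scc[6]=?,scc[7]=?)
step 2: low=(low[0]=0,low[1]=?,low[2]=0,low[3]=?,low[4]=0,low[5]=?,low[6]=?,low[7]=3); scc=(scc[0]=?,scc[1]=?,scc[2]=?,scc[3]=?,scc[4]=?,scc[5]=?,scc[6]=?,scc[7]=0)
step 3: low=(low[0]=0,low[1]=?,low[2]=0,low[3]=?,low[4]=0,low[5]=?,low[6]=?,low[7]=3); scc=(scc[0]=?,scc[1]=?,scc[2]=?,scc[3]=?,scc[4]=?,scc[5]=?,scc[6]=?,scc[7]=0)
step 4: low=(low[0]=0,low[1]=?,low[2]=0,low[3]=?,low[4]=0,low[5]=?,low[6]=?,low[7]=3); scc=(scc[0]=1,scc[1]=?,scc[2]=1,scc[3]=?,scc[4]=1,scc[5]=?,scc[6]=?,scc[7]=0)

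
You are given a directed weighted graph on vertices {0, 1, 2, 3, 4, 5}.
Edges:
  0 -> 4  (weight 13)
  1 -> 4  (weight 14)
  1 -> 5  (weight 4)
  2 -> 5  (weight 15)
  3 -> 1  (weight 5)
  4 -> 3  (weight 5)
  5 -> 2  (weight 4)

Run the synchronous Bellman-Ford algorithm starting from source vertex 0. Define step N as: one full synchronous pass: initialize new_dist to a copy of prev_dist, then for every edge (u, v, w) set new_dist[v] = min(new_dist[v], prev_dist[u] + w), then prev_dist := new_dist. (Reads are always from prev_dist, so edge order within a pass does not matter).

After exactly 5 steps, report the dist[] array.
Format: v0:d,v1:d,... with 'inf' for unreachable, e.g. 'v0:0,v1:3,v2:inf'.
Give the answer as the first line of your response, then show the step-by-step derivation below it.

v0:0,v1:23,v2:31,v3:18,v4:13,v5:27

step 1: dist = v0:0,v1:inf,v2:inf,v3:inf,v4:13,v5:inf
step 2: dist = v0:0,v1:inf,v2:inf,v3:18,v4:13,v5:inf
step 3: dist = v0:0,v1:23,v2:inf,v3:18,v4:13,v5:inf
step 4: dist = v0:0,v1:23,v2:inf,v3:18,v4:13,v5:27
step 5: dist = v0:0,v1:23,v2:31,v3:18,v4:13,v5:27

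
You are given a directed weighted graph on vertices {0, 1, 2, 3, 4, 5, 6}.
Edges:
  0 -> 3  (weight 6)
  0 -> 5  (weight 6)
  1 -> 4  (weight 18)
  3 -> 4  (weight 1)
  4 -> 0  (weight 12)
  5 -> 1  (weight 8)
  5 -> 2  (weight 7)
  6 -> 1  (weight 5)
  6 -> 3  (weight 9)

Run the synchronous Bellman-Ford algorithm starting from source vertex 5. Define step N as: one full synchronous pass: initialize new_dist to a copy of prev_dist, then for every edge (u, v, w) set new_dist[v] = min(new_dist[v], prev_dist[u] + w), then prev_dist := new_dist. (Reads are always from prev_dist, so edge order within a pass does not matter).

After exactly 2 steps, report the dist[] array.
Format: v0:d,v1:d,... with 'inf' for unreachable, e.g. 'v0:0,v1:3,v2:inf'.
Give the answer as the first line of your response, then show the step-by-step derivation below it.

v0:inf,v1:8,v2:7,v3:inf,v4:26,v5:0,v6:inf

step 1: dist = v0:inf,v1:8,v2:7,v3:inf,v4:inf,v5:0,v6:inf
step 2: dist = v0:inf,v1:8,v2:7,v3:inf,v4:26,v5:0,v6:inf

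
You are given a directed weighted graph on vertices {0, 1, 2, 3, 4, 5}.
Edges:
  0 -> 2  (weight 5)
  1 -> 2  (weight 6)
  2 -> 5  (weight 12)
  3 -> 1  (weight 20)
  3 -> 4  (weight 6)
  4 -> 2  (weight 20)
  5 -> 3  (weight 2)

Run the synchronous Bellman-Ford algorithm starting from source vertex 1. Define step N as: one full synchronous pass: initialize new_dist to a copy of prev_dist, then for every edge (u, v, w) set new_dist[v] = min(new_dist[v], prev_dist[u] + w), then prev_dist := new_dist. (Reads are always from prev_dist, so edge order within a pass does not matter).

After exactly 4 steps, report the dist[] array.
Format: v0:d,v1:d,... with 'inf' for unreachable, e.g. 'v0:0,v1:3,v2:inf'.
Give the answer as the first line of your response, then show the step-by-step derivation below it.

v0:inf,v1:0,v2:6,v3:20,v4:26,v5:18

step 1: dist = v0:inf,v1:0,v2:6,v3:inf,v4:inf,v5:inf
step 2: dist = v0:inf,v1:0,v2:6,v3:inf,v4:inf,v5:18
step 3: dist = v0:inf,v1:0,v2:6,v3:20,v4:inf,v5:18
step 4: dist = v0:inf,v1:0,v2:6,v3:20,v4:26,v5:18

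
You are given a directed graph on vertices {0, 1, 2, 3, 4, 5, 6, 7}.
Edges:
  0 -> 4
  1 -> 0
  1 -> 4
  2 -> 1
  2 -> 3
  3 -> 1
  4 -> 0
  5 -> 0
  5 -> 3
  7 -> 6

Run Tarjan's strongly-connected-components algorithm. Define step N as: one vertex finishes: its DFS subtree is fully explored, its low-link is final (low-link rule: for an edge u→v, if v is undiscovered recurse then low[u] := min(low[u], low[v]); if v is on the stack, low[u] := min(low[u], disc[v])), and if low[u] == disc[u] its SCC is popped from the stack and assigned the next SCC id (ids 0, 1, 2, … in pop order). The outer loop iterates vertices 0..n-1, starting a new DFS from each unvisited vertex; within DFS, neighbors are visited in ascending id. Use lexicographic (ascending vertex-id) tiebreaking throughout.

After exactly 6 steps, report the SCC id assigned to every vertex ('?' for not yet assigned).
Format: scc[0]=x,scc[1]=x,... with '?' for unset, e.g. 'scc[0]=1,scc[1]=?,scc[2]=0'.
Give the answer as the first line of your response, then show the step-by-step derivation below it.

scc[0]=0,scc[1]=1,scc[2]=3,scc[3]=2,scc[4]=0,scc[5]=4,scc[6]=?,scc[7]=?

step 1: low=(low[0]=0,low[1]=?,low[2]=?,low[3]=?,low[4]=0,low[5]=?,low[6]=?,low[7]=?); scc=(scc[0]=?,scc[1]=?,scc[2]=?,scc[3]=?,scc[4]=?,scc[5]=?,scc[6]=?,scc[7]=?)
step 2: low=(low[0]=0,low[1]=?,low[2]=?,low[3]=?,low[4]=0,low[5]=?,low[6]=?,low[7]=?); scc=(scc[0]=0,scc[1]=?,scc[2]=?,scc[3]=?,scc[4]=0,scc[5]=?,scc[6]=?,scc[7]=?)
step 3: low=(low[0]=0,low[1]=2,low[2]=?,low[3]=?,low[4]=0,low[5]=?,low[6]=?,low[7]=?); scc=(scc[0]=0,scc[1]=1,scc[2]=?,scc[3]=?,scc[4]=0,scc[5]=?,scc[6]=?,scc[7]=?)
step 4: low=(low[0]=0,low[1]=2,low[2]=3,low[3]=4,low[4]=0,low[5]=?,low[6]=?,low[7]=?); scc=(scc[0]=0,scc[1]=1,scc[2]=?,scc[3]=2,scc[4]=0,scc[5]=?,scc[6]=?,scc[7]=?)
step 5: low=(low[0]=0,low[1]=2,low[2]=3,low[3]=4,low[4]=0,low[5]=?,low[6]=?,low[7]=?); scc=(scc[0]=0,scc[1]=1,scc[2]=3,scc[3]=2,scc[4]=0,scc[5]=?,scc[6]=?,scc[7]=?)
step 6: low=(low[0]=0,low[1]=2,low[2]=3,low[3]=4,low[4]=0,low[5]=5,low[6]=?,low[7]=?); scc=(scc[0]=0,scc[1]=1,scc[2]=3,scc[3]=2,scc[4]=0,scc[5]=4,scc[6]=?,scc[7]=?)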